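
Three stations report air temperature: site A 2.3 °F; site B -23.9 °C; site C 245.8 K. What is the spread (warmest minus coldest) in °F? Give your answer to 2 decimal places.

19.53 °F

site A: 2.3 °F = -16.500 °C.
site C: 245.8 K = -27.350 °C.
Spread: (-16.500) − (-27.350) = 10.850 °C = 19.53 °F.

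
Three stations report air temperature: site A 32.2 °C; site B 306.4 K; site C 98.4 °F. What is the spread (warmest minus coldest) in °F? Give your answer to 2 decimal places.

8.44 °F

site B: 306.4 K = 33.250 °C.
site C: 98.4 °F = 36.889 °C.
Spread: 36.889 − 32.200 = 4.689 °C = 8.44 °F.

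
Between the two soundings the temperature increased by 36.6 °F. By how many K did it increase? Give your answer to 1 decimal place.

20.3 K

A change of 1 °C equals a change of 1.8 °F: ΔK = 36.6 × 0.5556 = 20.3 K.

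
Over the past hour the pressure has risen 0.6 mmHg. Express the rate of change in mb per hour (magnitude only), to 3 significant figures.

0.800 mb per hour

0.6 mmHg / 1 h × 1.33322 mb/mmHg = 0.800 mb/h.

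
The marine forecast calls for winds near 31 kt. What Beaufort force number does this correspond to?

31 kt lies in the Beaufort 7 band (near gale, 28–33 kt).

Beaufort force 7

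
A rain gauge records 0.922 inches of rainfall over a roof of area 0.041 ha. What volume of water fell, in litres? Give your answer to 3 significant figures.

9600 litres

Depth: 0.922 in × 25.4 = 23.4188 mm.
Area: 0.041 ha = 410 m².
1 mm over 1 m² is 1 L, so volume = 23.4188 × 410 = 9601.708 L ≈ 9600 L.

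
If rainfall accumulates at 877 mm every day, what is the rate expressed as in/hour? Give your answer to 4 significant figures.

1.439 in/hour

877 mm/day × 0.0393701 in/mm × 0.0416667 day/hour = 1.439 in/hour.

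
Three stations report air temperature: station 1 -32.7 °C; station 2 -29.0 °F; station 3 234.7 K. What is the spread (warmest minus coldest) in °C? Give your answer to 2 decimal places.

station 2: -29.0 °F = -33.889 °C.
station 3: 234.7 K = -38.450 °C.
Spread: (-32.700) − (-38.450) = 5.750 °C.

5.75 °C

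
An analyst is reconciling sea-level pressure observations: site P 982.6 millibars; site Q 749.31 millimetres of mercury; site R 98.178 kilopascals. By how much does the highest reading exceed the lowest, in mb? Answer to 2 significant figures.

site Q: 749.31 mmHg = 999.00 mb.
site R: 98.178 kPa = 981.78 mb.
Spread: 999.00 − 981.78 = 17 mb.

17 mb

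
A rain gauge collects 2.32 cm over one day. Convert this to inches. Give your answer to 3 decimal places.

0.913 in

1 cm = 0.393701 in, so 2.32 × 0.393701 = 0.913 in.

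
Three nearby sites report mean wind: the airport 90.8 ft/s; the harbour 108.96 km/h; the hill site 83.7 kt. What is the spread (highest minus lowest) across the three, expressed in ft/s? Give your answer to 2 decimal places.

the harbour: 108.96 km/h = 99.3001 ft/s.
the hill site: 83.7 kt = 141.2697 ft/s.
Spread: 141.2697 − 90.8000 = 50.47 ft/s.

50.47 ft/s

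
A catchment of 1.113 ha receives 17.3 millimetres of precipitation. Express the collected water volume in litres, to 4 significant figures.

192500 litres

Area: 1.113 ha = 11130 m².
1 mm over 1 m² is 1 L, so volume = 17.3 × 11130 = 192549 L ≈ 192500 L.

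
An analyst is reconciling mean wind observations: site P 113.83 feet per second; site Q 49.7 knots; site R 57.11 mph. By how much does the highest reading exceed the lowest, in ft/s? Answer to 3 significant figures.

30.1 ft/s

site Q: 49.7 kt = 83.884 ft/s.
site R: 57.11 mph = 83.761 ft/s.
Spread: 113.830 − 83.761 = 30.1 ft/s.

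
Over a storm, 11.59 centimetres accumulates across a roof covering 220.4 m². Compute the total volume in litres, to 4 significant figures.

Depth: 11.59 cm × 10 = 115.9 mm.
1 mm over 1 m² is 1 L, so volume = 115.9 × 220.4 = 25544.36 L ≈ 25540 L.

25540 litres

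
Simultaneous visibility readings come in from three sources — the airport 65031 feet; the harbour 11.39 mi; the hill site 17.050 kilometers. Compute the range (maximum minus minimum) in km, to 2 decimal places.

2.77 km

the airport: 65031 ft = 19.8214 km.
the harbour: 11.39 SM = 18.3304 km.
Spread: 19.8214 − 17.0500 = 2.77 km.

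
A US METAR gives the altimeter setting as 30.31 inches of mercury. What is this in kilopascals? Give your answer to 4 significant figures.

102.6 kPa

1 inHg = 3.38639 kPa, so 30.31 × 3.38639 = 102.6 kPa.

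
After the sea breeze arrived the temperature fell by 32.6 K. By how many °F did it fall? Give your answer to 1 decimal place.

A change of 1 °C equals a change of 1.8 °F: Δ°F = 32.6 × 1.8 = 58.7 °F.

58.7 °F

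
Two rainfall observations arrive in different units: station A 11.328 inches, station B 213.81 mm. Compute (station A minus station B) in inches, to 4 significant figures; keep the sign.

station B: 213.81 mm = 8.41772 in.
Difference: 11.32800 − 8.41772 = 2.910 in.

2.910 in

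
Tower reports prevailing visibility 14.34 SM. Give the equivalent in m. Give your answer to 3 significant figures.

1 SM = 1609.34 m, so 14.34 × 1609.34 = 23100 m.

23100 m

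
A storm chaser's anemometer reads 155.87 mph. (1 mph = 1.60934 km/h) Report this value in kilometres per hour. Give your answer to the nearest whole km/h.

251 km/h

1 mph = 1.60934 km/h, so 155.87 × 1.60934 = 251 km/h.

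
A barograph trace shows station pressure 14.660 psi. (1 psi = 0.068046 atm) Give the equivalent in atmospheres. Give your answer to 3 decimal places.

0.998 atm

1 psi = 0.068046 atm, so 14.660 × 0.068046 = 0.998 atm.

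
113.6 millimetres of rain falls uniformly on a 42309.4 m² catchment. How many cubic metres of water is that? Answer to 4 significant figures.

1 mm over 1 m² is 1 L, so volume = 113.6 × 42309.4 = 4806347.8 L = 4806 m³.

4806 cubic metres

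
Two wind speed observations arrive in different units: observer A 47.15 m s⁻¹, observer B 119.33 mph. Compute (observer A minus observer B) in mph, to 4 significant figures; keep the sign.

observer A: 47.15 m/s = 105.4715 mph.
Difference: 105.4715 − 119.3300 = -13.86 mph.

-13.86 mph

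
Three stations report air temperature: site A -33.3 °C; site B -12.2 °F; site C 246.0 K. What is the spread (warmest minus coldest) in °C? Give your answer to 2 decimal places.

site B: -12.2 °F = -24.556 °C.
site C: 246.0 K = -27.150 °C.
Spread: (-24.556) − (-33.300) = 8.744 °C.

8.74 °C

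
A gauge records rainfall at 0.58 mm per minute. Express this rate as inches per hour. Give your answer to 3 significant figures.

0.58 mm/minute × 0.0393701 in/mm × 60 minute/hour = 1.37 in/hour.

1.37 in/hour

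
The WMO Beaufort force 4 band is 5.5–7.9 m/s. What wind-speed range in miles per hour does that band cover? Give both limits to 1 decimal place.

5.5–7.9 m/s × 2.237 = 12.3–17.7 mph.

12.3 to 17.7 mph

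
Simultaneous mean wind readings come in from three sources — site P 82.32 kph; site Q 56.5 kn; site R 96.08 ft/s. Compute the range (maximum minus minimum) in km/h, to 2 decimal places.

23.11 km/h

site Q: 56.5 kt = 104.6380 km/h.
site R: 96.08 ft/s = 105.4267 km/h.
Spread: 105.4267 − 82.3200 = 23.11 km/h.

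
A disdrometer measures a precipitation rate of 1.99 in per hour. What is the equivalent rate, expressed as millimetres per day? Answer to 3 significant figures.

1.99 in/hour × 25.4 mm/in × 24 hour/day = 1210 mm/day.

1210 mm/day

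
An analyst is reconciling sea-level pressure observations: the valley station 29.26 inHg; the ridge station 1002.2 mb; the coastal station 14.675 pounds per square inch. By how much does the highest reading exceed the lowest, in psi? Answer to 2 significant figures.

0.30 psi

the valley station: 29.26 inHg = 14.3712 psi.
the ridge station: 1002.2 mb = 14.5357 psi.
Spread: 14.6750 − 14.3712 = 0.30 psi.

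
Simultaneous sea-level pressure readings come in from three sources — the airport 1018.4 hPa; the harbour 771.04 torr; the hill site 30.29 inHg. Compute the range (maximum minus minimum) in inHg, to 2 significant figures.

0.28 inHg

the airport: 1018.4 hPa = 30.0733 inHg.
the harbour: 771.04 mmHg = 30.3559 inHg.
Spread: 30.3559 − 30.0733 = 0.28 inHg.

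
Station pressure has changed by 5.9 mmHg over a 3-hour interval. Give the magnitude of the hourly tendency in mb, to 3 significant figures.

5.9 mmHg / 3 h × 1.33322 mb/mmHg = 2.62 mb/h.

2.62 mb per hour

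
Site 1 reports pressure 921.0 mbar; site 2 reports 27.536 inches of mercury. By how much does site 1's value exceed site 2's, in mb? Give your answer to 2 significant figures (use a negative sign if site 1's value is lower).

-11 mb

site 2: 27.536 inHg = 932.48 mb.
Difference: 921.00 − 932.48 = -11 mb.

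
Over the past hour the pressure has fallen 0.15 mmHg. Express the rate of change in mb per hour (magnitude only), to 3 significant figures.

0.15 mmHg / 1 h × 1.33322 mb/mmHg = 0.200 mb/h.

0.200 mb per hour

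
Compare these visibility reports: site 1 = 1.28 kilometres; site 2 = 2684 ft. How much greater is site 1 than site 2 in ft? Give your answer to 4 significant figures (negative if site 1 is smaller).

1515 ft

site 1: 1.28 km = 4199.48 ft.
Difference: 4199.48 − 2684.00 = 1515 ft.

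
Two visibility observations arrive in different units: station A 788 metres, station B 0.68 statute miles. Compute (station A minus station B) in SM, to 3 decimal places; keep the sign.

-0.190 SM

station A: 788 m = 0.48964 SM.
Difference: 0.48964 − 0.68000 = -0.190 SM.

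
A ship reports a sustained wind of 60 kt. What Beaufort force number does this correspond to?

60 kt lies in the Beaufort 11 band (violent storm, 56–63 kt).

Beaufort force 11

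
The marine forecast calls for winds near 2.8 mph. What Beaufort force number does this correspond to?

Beaufort force 1

2.8 mph = 1.3 m/s, which is Beaufort 1 (light air, 0.3–1.5 m/s).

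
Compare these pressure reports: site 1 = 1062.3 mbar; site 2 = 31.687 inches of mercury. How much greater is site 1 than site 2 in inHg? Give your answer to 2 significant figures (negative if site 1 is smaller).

-0.32 inHg

site 1: 1062.3 mb = 31.3697 inHg.
Difference: 31.3697 − 31.6870 = -0.32 inHg.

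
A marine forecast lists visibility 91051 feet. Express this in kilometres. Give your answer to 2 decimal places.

1 ft = 0.0003048 km, so 91051 × 0.0003048 = 27.75 km.

27.75 km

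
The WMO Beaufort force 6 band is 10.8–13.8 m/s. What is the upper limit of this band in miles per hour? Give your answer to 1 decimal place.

30.9 mph

10.8–13.8 m/s × 2.237 = 24.2–30.9 mph.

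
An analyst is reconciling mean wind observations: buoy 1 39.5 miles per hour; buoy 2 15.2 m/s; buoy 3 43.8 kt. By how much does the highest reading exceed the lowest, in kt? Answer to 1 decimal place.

14.3 kt

buoy 1: 39.5 mph = 34.325 kt.
buoy 2: 15.2 m/s = 29.546 kt.
Spread: 43.800 − 29.546 = 14.3 kt.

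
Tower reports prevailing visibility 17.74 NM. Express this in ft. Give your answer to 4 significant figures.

107800 ft

1 nmi = 6076.12 ft, so 17.74 × 6076.12 = 107800 ft.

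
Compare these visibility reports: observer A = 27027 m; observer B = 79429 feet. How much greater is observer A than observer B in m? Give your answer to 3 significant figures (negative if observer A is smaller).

2820 m

observer B: 79429 ft = 24209.96 m.
Difference: 27027.00 − 24209.96 = 2820 m.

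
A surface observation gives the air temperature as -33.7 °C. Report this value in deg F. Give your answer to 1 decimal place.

-28.7 °F

°F = °C × 9/5 + 32 = -33.7 × 1.8 + 32 = -28.7 °F.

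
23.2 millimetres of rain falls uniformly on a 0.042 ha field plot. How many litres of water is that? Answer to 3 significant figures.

Area: 0.042 ha = 420 m².
1 mm over 1 m² is 1 L, so volume = 23.2 × 420 = 9744 L ≈ 9740 L.

9740 litres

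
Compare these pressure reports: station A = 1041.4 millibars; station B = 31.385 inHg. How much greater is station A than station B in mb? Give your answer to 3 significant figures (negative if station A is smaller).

-21.4 mb

station B: 31.385 inHg = 1062.818 mb.
Difference: 1041.400 − 1062.818 = -21.4 mb.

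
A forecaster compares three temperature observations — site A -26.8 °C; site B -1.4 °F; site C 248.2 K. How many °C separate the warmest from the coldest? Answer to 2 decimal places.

site B: -1.4 °F = -18.556 °C.
site C: 248.2 K = -24.950 °C.
Spread: (-18.556) − (-26.800) = 8.244 °C.

8.24 °C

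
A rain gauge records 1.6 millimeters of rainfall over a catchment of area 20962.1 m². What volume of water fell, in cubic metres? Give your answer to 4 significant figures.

33.54 cubic metres

1 mm over 1 m² is 1 L, so volume = 1.6 × 20962.1 = 33539.36 L = 33.54 m³.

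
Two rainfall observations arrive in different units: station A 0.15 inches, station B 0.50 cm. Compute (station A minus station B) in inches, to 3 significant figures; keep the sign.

-0.0469 in

station B: 0.50 cm = 0.1968504 in.
Difference: 0.1500000 − 0.1968504 = -0.0469 in.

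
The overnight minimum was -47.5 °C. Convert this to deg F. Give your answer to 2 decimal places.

-53.50 °F

°F = °C × 9/5 + 32 = -47.5 × 1.8 + 32 = -53.50 °F.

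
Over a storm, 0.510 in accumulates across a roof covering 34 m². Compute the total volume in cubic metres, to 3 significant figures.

0.440 cubic metres

Depth: 0.510 in × 25.4 = 12.954 mm.
1 mm over 1 m² is 1 L, so volume = 12.954 × 34 = 440.436 L = 0.440 m³.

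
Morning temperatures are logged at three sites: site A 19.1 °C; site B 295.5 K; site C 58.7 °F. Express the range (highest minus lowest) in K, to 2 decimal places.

7.52 K

site B: 295.5 K = 22.350 °C.
site C: 58.7 °F = 14.833 °C.
Spread: 22.350 − 14.833 = 7.517 °C.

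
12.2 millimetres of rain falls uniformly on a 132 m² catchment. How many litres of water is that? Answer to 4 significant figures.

1 mm over 1 m² is 1 L, so volume = 12.2 × 132 = 1610.4 L ≈ 1610 L.

1610 litres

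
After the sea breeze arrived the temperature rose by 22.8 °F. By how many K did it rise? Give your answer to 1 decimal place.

Converting a difference, only the 9/5 scale factor applies: ΔK = 22.8 × 0.5556 = 12.7 K.

12.7 K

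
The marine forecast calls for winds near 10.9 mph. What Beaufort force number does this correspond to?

10.9 mph = 4.9 m/s, which is Beaufort 3 (gentle breeze, 3.4–5.4 m/s).

Beaufort force 3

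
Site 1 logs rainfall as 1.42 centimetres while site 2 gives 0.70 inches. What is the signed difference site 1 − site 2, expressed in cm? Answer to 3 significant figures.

-0.358 cm

site 2: 0.70 in = 1.77800 cm.
Difference: 1.42000 − 1.77800 = -0.358 cm.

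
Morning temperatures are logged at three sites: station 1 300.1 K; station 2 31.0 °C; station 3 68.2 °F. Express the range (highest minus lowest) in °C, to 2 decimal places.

station 1: 300.1 K = 26.950 °C.
station 3: 68.2 °F = 20.111 °C.
Spread: 31.000 − 20.111 = 10.889 °C.

10.89 °C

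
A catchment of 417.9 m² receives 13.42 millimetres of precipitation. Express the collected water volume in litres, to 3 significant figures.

5610 litres

1 mm over 1 m² is 1 L, so volume = 13.42 × 417.9 = 5608.218 L ≈ 5610 L.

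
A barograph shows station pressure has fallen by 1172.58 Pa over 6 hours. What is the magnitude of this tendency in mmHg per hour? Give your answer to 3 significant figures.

1.47 mmHg per hour

1172.58 Pa / 6 h × 0.00750062 mmHg/Pa = 1.47 mmHg/h.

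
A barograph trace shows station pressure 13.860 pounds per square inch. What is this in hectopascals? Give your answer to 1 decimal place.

1 psi = 68.9476 hPa, so 13.860 × 68.9476 = 955.6 hPa.

955.6 hPa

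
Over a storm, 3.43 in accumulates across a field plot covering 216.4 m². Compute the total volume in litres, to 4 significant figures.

Depth: 3.43 in × 25.4 = 87.122 mm.
1 mm over 1 m² is 1 L, so volume = 87.122 × 216.4 = 18853.201 L ≈ 18850 L.

18850 litres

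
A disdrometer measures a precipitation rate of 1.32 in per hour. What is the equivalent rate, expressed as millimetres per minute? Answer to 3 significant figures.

1.32 in/hour × 25.4 mm/in × 0.0166667 hour/minute = 0.559 mm/minute.

0.559 mm/minute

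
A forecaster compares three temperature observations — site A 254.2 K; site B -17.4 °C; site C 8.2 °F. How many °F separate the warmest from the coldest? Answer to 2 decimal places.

10.31 °F

site A: 254.2 K = -18.950 °C.
site C: 8.2 °F = -13.222 °C.
Spread: (-13.222) − (-18.950) = 5.728 °C = 10.31 °F.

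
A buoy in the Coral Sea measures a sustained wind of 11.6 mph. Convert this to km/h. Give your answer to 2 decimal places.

18.67 km/h

1 mph = 1.60934 km/h, so 11.6 × 1.60934 = 18.67 km/h.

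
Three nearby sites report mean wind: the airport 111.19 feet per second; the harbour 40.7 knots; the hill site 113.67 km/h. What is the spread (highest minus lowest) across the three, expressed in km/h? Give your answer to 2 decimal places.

46.63 km/h

the airport: 111.19 ft/s = 122.0066 km/h.
the harbour: 40.7 kt = 75.3764 km/h.
Spread: 122.0066 − 75.3764 = 46.63 km/h.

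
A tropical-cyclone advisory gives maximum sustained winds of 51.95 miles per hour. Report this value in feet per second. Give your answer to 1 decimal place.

76.2 ft/s

1 mph = 1.46667 ft/s, so 51.95 × 1.46667 = 76.2 ft/s.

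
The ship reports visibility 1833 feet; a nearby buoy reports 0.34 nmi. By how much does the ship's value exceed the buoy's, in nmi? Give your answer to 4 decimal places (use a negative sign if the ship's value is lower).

the ship: 1833 ft = 0.301673 nmi.
Difference: 0.301673 − 0.340000 = -0.0383 nmi.

-0.0383 nmi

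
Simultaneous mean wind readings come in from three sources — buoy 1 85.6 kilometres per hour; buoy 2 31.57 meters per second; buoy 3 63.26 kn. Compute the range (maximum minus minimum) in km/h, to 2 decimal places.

31.56 km/h

buoy 2: 31.57 m/s = 113.6520 km/h.
buoy 3: 63.26 kt = 117.1575 km/h.
Spread: 117.1575 − 85.6000 = 31.56 km/h.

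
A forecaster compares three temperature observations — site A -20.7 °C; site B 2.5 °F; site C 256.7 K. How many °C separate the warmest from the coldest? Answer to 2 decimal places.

site B: 2.5 °F = -16.389 °C.
site C: 256.7 K = -16.450 °C.
Spread: (-16.389) − (-20.700) = 4.311 °C.

4.31 °C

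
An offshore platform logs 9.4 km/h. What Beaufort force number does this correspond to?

9.4 km/h = 2.6 m/s, which is Beaufort 2 (light breeze, 1.6–3.3 m/s).

Beaufort force 2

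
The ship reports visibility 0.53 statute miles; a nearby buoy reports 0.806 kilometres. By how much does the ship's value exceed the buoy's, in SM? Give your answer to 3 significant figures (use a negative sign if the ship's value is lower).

the buoy: 0.806 km = 0.500825 SM.
Difference: 0.530000 − 0.500825 = 0.0292 SM.

0.0292 SM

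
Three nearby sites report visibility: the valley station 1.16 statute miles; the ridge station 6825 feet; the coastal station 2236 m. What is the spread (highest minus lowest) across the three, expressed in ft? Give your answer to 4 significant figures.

the valley station: 1.16 SM = 6124.80 ft.
the coastal station: 2236 m = 7335.96 ft.
Spread: 7335.96 − 6124.80 = 1211 ft.

1211 ft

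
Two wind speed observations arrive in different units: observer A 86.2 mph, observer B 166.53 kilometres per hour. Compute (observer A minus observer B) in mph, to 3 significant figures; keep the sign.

observer B: 166.53 km/h = 103.477 mph.
Difference: 86.200 − 103.477 = -17.3 mph.

-17.3 mph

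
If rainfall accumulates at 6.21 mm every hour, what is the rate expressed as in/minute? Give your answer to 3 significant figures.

6.21 mm/hour × 0.0393701 in/mm × 0.0166667 hour/minute = 0.00407 in/minute.

0.00407 in/minute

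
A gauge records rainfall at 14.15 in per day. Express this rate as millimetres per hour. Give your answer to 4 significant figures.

14.15 in/day × 25.4 mm/in × 0.0416667 day/hour = 14.98 mm/hour.

14.98 mm/hour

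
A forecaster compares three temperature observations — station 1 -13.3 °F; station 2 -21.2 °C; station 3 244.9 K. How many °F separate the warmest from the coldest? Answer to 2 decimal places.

station 1: -13.3 °F = -25.167 °C.
station 3: 244.9 K = -28.250 °C.
Spread: (-21.200) − (-28.250) = 7.050 °C = 12.69 °F.

12.69 °F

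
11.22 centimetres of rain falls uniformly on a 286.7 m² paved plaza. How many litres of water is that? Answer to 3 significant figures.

32200 litres

Depth: 11.22 cm × 10 = 112.2 mm.
1 mm over 1 m² is 1 L, so volume = 112.2 × 286.7 = 32167.74 L ≈ 32200 L.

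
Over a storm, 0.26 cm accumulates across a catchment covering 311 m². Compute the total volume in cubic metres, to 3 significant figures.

0.809 cubic metres

Depth: 0.26 cm × 10 = 2.6 mm.
1 mm over 1 m² is 1 L, so volume = 2.6 × 311 = 808.6 L = 0.809 m³.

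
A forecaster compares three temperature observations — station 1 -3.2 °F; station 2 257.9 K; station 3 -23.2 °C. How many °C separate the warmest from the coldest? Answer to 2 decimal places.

station 1: -3.2 °F = -19.556 °C.
station 2: 257.9 K = -15.250 °C.
Spread: (-15.250) − (-23.200) = 7.950 °C.

7.95 °C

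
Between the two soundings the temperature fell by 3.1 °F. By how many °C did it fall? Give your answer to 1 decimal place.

1.7 °C

For a temperature change the 32° offset cancels: Δ°C = 3.1 × 0.5556 = 1.7 °C.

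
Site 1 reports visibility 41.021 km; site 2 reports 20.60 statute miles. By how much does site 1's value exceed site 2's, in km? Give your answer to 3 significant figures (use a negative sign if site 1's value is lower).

7.87 km

site 2: 20.60 SM = 33.1525 km.
Difference: 41.0210 − 33.1525 = 7.87 km.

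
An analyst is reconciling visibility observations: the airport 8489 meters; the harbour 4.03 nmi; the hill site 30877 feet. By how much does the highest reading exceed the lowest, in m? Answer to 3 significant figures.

1950 m

the harbour: 4.03 nmi = 7463.56 m.
the hill site: 30877 ft = 9411.31 m.
Spread: 9411.31 − 7463.56 = 1950 m.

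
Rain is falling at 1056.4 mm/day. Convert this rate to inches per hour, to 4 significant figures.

1056.4 mm/day × 0.0393701 in/mm × 0.0416667 day/hour = 1.733 in/hour.

1.733 in/hour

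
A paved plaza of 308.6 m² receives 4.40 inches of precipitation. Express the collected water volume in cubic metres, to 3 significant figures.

Depth: 4.40 in × 25.4 = 111.76 mm.
1 mm over 1 m² is 1 L, so volume = 111.76 × 308.6 = 34489.136 L = 34.5 m³.

34.5 cubic metres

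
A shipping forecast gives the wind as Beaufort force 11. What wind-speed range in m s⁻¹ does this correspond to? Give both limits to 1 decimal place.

Beaufort 11 (violent storm) spans 28.5–32.6 m/s.

28.5 to 32.6 m/s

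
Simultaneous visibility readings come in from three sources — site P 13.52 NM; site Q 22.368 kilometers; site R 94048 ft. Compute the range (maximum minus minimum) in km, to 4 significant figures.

site P: 13.52 nmi = 25.03904 km.
site R: 94048 ft = 28.66583 km.
Spread: 28.66583 − 22.36800 = 6.298 km.

6.298 km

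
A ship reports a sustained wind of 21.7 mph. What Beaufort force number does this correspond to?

21.7 mph = 9.7 m/s, which is Beaufort 5 (fresh breeze, 8.0–10.7 m/s).

Beaufort force 5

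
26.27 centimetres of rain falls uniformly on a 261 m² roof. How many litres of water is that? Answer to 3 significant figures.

Depth: 26.27 cm × 10 = 262.7 mm.
1 mm over 1 m² is 1 L, so volume = 262.7 × 261 = 68564.7 L ≈ 68600 L.

68600 litres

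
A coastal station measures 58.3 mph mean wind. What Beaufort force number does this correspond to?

Beaufort force 10

58.3 mph = 26.1 m/s, which is Beaufort 10 (storm, 24.5–28.4 m/s).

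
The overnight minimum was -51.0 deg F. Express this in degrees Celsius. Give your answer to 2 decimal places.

°C = (°F − 32) × 5/9 = (-51.0 − 32) / 1.8 = -46.11 °C.

-46.11 °C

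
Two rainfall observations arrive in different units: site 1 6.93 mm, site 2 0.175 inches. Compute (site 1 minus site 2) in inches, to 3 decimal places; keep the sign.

site 1: 6.93 mm = 0.27283 in.
Difference: 0.27283 − 0.17500 = 0.098 in.

0.098 in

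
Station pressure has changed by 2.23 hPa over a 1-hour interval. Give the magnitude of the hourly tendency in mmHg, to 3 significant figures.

2.23 hPa / 1 h × 0.750062 mmHg/hPa = 1.67 mmHg/h.

1.67 mmHg per hour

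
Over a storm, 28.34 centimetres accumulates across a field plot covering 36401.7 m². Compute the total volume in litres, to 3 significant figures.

Depth: 28.34 cm × 10 = 283.4 mm.
1 mm over 1 m² is 1 L, so volume = 283.4 × 36401.7 = 10316242 L ≈ 10300000 L.

10300000 litres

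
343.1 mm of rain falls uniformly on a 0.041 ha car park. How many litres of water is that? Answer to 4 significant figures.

Area: 0.041 ha = 410 m².
1 mm over 1 m² is 1 L, so volume = 343.1 × 410 = 140671 L ≈ 140700 L.

140700 litres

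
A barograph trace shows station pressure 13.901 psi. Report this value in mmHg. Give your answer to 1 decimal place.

1 psi = 51.7149 mmHg, so 13.901 × 51.7149 = 718.9 mmHg.

718.9 mmHg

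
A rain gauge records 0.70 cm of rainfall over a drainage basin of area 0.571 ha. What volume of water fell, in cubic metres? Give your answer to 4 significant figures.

Depth: 0.70 cm × 10 = 7 mm.
Area: 0.571 ha = 5710 m².
1 mm over 1 m² is 1 L, so volume = 7 × 5710 = 39970 L = 39.97 m³.

39.97 cubic metres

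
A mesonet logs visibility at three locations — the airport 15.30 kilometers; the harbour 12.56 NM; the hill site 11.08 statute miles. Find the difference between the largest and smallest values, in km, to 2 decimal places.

7.96 km

the harbour: 12.56 nmi = 23.2611 km.
the hill site: 11.08 SM = 17.8315 km.
Spread: 23.2611 − 15.3000 = 7.96 km.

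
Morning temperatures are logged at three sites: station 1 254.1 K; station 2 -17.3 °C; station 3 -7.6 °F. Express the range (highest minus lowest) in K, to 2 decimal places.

station 1: 254.1 K = -19.050 °C.
station 3: -7.6 °F = -22.000 °C.
Spread: (-17.300) − (-22.000) = 4.700 °C.

4.70 K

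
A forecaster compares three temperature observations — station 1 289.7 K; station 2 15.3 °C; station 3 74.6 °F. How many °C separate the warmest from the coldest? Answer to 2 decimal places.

8.37 °C

station 1: 289.7 K = 16.550 °C.
station 3: 74.6 °F = 23.667 °C.
Spread: 23.667 − 15.300 = 8.367 °C.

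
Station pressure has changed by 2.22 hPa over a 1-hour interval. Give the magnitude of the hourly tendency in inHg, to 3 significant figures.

2.22 hPa / 1 h × 0.02953 inHg/hPa = 0.0656 inHg/h.

0.0656 inHg per hour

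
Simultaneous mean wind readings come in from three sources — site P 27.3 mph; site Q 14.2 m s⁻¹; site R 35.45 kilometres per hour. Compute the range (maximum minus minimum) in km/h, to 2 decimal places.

site P: 27.3 mph = 43.9351 km/h.
site Q: 14.2 m/s = 51.1200 km/h.
Spread: 51.1200 − 35.4500 = 15.67 km/h.

15.67 km/h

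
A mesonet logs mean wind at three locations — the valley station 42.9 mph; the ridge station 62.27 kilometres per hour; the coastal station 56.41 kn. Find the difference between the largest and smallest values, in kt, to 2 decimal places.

the valley station: 42.9 mph = 37.2791 kt.
the ridge station: 62.27 km/h = 33.6231 kt.
Spread: 56.4100 − 33.6231 = 22.79 kt.

22.79 kt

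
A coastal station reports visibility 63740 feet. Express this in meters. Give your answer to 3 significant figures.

1 ft = 0.3048 m, so 63740 × 0.3048 = 19400 m.

19400 m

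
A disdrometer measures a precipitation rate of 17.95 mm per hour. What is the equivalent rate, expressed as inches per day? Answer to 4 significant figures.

16.96 in/day

17.95 mm/hour × 0.0393701 in/mm × 24 hour/day = 16.96 in/day.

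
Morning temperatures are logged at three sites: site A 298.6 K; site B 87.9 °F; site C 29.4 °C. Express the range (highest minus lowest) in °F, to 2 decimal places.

10.09 °F

site A: 298.6 K = 25.450 °C.
site B: 87.9 °F = 31.056 °C.
Spread: 31.056 − 25.450 = 5.606 °C = 10.09 °F.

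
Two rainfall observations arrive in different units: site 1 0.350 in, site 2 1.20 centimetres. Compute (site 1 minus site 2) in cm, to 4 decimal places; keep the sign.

-0.3110 cm

site 1: 0.350 in = 0.889000 cm.
Difference: 0.889000 − 1.200000 = -0.3110 cm.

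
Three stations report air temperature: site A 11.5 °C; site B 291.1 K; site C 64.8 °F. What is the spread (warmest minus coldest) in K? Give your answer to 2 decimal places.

site B: 291.1 K = 17.950 °C.
site C: 64.8 °F = 18.222 °C.
Spread: 18.222 − 11.500 = 6.722 °C.

6.72 K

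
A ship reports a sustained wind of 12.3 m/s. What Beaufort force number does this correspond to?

12.3 m/s lies in the Beaufort 6 band (strong breeze, 10.8–13.8 m/s).

Beaufort force 6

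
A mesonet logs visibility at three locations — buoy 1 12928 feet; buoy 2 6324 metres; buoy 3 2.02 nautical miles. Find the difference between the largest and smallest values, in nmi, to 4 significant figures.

buoy 1: 12928 ft = 2.12768 nmi.
buoy 2: 6324 m = 3.41469 nmi.
Spread: 3.41469 − 2.02000 = 1.395 nmi.

1.395 nmi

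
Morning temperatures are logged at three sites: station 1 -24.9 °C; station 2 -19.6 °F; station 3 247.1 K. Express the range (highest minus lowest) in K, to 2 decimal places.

station 2: -19.6 °F = -28.667 °C.
station 3: 247.1 K = -26.050 °C.
Spread: (-24.900) − (-28.667) = 3.767 °C.

3.77 K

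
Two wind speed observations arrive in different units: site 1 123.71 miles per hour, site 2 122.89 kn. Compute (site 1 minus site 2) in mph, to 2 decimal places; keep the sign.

site 2: 122.89 kt = 141.4193 mph.
Difference: 123.7100 − 141.4193 = -17.71 mph.

-17.71 mph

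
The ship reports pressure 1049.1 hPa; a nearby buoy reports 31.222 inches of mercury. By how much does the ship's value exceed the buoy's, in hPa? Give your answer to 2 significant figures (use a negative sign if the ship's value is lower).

the buoy: 31.222 inHg = 1057.298 hPa.
Difference: 1049.100 − 1057.298 = -8.2 hPa.

-8.2 hPa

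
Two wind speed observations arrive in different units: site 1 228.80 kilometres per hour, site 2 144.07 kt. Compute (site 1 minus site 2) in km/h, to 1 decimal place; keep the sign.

-38.0 km/h

site 2: 144.07 kt = 266.818 km/h.
Difference: 228.800 − 266.818 = -38.0 km/h.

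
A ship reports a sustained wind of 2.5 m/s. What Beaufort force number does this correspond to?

2.5 m/s lies in the Beaufort 2 band (light breeze, 1.6–3.3 m/s).

Beaufort force 2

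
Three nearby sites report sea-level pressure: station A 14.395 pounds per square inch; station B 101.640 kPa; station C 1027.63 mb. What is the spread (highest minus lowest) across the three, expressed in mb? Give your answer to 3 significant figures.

35.1 mb

station A: 14.395 psi = 992.500 mb.
station B: 101.640 kPa = 1016.400 mb.
Spread: 1027.630 − 992.500 = 35.1 mb.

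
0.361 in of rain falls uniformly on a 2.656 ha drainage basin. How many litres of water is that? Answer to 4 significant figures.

Depth: 0.361 in × 25.4 = 9.1694 mm.
Area: 2.656 ha = 26560 m².
1 mm over 1 m² is 1 L, so volume = 9.1694 × 26560 = 243539.26 L ≈ 243500 L.

243500 litres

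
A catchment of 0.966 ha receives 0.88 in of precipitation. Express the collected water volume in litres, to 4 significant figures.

215900 litres

Depth: 0.88 in × 25.4 = 22.352 mm.
Area: 0.966 ha = 9660 m².
1 mm over 1 m² is 1 L, so volume = 22.352 × 9660 = 215920.32 L ≈ 215900 L.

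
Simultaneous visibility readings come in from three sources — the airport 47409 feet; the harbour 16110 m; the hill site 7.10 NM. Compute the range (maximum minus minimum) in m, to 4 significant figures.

2961 m

the airport: 47409 ft = 14450.26 m.
the hill site: 7.10 nmi = 13149.20 m.
Spread: 16110.00 − 13149.20 = 2961 m.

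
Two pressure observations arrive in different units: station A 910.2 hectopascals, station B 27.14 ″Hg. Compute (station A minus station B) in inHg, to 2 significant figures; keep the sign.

station A: 910.2 hPa = 26.8782 inHg.
Difference: 26.8782 − 27.1400 = -0.26 inHg.

-0.26 inHg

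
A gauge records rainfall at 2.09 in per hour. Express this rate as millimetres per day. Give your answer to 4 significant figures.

1274 mm/day

2.09 in/hour × 25.4 mm/in × 24 hour/day = 1274 mm/day.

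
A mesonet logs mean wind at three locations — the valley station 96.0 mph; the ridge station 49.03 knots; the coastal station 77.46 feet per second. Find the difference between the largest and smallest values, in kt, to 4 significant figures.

37.53 kt

the valley station: 96.0 mph = 83.4217 kt.
the coastal station: 77.46 ft/s = 45.8938 kt.
Spread: 83.4217 − 45.8938 = 37.53 kt.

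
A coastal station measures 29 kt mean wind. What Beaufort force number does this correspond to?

29 kt lies in the Beaufort 7 band (near gale, 28–33 kt).

Beaufort force 7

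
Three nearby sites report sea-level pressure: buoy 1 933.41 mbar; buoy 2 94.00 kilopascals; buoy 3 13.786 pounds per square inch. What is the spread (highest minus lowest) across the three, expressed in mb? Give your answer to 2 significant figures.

17 mb

buoy 2: 94.00 kPa = 940.00 mb.
buoy 3: 13.786 psi = 950.51 mb.
Spread: 950.51 − 933.41 = 17 mb.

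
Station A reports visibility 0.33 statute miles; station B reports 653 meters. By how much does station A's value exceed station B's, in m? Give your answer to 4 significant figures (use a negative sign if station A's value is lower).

-121.9 m

station A: 0.33 SM = 531.084 m.
Difference: 531.084 − 653.000 = -121.9 m.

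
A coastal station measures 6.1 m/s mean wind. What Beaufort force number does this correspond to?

6.1 m/s lies in the Beaufort 4 band (moderate breeze, 5.5–7.9 m/s).

Beaufort force 4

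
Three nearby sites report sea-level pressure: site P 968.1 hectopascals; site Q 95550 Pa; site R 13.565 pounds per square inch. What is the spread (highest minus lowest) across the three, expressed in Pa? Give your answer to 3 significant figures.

site P: 968.1 hPa = 96810.00 Pa.
site R: 13.565 psi = 93527.38 Pa.
Spread: 96810.00 − 93527.38 = 3280 Pa.

3280 Pa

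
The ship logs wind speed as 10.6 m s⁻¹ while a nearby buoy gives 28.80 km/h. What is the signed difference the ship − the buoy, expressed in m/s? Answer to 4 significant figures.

2.600 m/s

the buoy: 28.80 km/h = 8.00000 m/s.
Difference: 10.60000 − 8.00000 = 2.600 m/s.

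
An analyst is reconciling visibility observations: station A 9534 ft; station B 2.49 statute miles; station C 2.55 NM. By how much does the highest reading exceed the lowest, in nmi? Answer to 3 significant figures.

0.981 nmi

station A: 9534 ft = 1.56909 nmi.
station B: 2.49 SM = 2.16375 nmi.
Spread: 2.55000 − 1.56909 = 0.981 nmi.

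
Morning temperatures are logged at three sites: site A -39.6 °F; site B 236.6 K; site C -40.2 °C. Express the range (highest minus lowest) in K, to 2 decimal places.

site A: -39.6 °F = -39.778 °C.
site B: 236.6 K = -36.550 °C.
Spread: (-36.550) − (-40.200) = 3.650 °C.

3.65 K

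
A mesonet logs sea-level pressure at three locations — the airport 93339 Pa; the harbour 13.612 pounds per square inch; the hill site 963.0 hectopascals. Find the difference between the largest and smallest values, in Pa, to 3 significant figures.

2960 Pa

the harbour: 13.612 psi = 93851.44 Pa.
the hill site: 963.0 hPa = 96300.00 Pa.
Spread: 96300.00 − 93339.00 = 2960 Pa.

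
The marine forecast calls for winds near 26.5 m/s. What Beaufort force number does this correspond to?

Beaufort force 10

26.5 m/s lies in the Beaufort 10 band (storm, 24.5–28.4 m/s).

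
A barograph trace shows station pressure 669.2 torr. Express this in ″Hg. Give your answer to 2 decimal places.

26.35 inHg

1 mmHg = 0.0393701 inHg, so 669.2 × 0.0393701 = 26.35 inHg.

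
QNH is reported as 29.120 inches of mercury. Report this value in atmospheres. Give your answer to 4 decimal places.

0.9732 atm

1 inHg = 0.0334211 atm, so 29.120 × 0.0334211 = 0.9732 atm.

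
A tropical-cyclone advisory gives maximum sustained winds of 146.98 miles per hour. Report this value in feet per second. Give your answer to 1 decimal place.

1 mph = 1.46667 ft/s, so 146.98 × 1.46667 = 215.6 ft/s.

215.6 ft/s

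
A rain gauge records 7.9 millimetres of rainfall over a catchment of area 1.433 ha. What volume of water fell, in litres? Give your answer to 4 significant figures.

113200 litres

Area: 1.433 ha = 14330 m².
1 mm over 1 m² is 1 L, so volume = 7.9 × 14330 = 113207 L ≈ 113200 L.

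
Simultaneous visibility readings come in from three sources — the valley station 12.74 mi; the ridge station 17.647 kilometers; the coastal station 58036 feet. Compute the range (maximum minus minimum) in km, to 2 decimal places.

the valley station: 12.74 SM = 20.5030 km.
the coastal station: 58036 ft = 17.6894 km.
Spread: 20.5030 − 17.6470 = 2.86 km.

2.86 km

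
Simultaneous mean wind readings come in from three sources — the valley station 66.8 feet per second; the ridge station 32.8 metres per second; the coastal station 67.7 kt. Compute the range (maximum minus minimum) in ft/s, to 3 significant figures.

the ridge station: 32.8 m/s = 107.612 ft/s.
the coastal station: 67.7 kt = 114.265 ft/s.
Spread: 114.265 − 66.800 = 47.5 ft/s.

47.5 ft/s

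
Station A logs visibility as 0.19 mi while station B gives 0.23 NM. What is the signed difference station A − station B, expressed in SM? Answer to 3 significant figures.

station B: 0.23 nmi = 0.264679 SM.
Difference: 0.190000 − 0.264679 = -0.0747 SM.

-0.0747 SM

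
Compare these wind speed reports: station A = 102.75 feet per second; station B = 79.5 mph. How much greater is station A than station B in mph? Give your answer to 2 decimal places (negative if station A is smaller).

station A: 102.75 ft/s = 70.0568 mph.
Difference: 70.0568 − 79.5000 = -9.44 mph.

-9.44 mph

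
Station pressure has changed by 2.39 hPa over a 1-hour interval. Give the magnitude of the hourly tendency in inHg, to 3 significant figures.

0.0706 inHg per hour

2.39 hPa / 1 h × 0.02953 inHg/hPa = 0.0706 inHg/h.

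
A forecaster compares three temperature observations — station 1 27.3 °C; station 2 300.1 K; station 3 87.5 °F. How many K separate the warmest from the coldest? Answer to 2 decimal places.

station 2: 300.1 K = 26.950 °C.
station 3: 87.5 °F = 30.833 °C.
Spread: 30.833 − 26.950 = 3.883 °C.

3.88 K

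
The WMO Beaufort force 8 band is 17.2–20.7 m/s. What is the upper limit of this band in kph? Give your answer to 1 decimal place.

74.5 km/h

17.2–20.7 m/s × 3.6 = 61.9–74.5 km/h.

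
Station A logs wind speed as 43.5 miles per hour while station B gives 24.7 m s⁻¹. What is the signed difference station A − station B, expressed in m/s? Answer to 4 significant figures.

station A: 43.5 mph = 19.44624 m/s.
Difference: 19.44624 − 24.70000 = -5.254 m/s.

-5.254 m/s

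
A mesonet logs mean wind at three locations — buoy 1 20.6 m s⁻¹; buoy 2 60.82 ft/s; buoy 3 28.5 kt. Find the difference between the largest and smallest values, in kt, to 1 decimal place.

buoy 1: 20.6 m/s = 40.043 kt.
buoy 2: 60.82 ft/s = 36.035 kt.
Spread: 40.043 − 28.500 = 11.5 kt.

11.5 kt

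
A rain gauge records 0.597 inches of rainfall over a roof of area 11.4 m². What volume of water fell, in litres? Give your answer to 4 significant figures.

172.9 litres

Depth: 0.597 in × 25.4 = 15.1638 mm.
1 mm over 1 m² is 1 L, so volume = 15.1638 × 11.4 = 172.86732 L ≈ 172.9 L.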